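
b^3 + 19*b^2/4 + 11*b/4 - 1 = (b - 1/4)*(b + 1)*(b + 4)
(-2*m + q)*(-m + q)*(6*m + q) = 12*m^3 - 16*m^2*q + 3*m*q^2 + q^3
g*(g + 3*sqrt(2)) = g^2 + 3*sqrt(2)*g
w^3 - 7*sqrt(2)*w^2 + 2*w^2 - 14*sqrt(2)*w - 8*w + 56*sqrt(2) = (w - 2)*(w + 4)*(w - 7*sqrt(2))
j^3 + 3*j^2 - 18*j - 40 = (j - 4)*(j + 2)*(j + 5)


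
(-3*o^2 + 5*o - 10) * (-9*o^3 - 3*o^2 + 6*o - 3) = 27*o^5 - 36*o^4 + 57*o^3 + 69*o^2 - 75*o + 30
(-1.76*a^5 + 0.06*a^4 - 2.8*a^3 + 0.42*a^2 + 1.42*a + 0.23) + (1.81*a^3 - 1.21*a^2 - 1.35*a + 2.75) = -1.76*a^5 + 0.06*a^4 - 0.99*a^3 - 0.79*a^2 + 0.0699999999999998*a + 2.98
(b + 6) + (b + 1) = 2*b + 7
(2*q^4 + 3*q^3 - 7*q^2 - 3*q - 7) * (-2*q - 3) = -4*q^5 - 12*q^4 + 5*q^3 + 27*q^2 + 23*q + 21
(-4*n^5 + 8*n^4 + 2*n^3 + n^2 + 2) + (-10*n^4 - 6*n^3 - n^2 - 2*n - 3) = -4*n^5 - 2*n^4 - 4*n^3 - 2*n - 1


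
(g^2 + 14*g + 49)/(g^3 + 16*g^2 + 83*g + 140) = (g + 7)/(g^2 + 9*g + 20)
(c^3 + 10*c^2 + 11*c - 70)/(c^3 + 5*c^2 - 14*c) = (c + 5)/c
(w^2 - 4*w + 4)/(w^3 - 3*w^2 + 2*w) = (w - 2)/(w*(w - 1))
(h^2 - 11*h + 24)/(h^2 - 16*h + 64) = (h - 3)/(h - 8)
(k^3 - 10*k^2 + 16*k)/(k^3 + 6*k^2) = (k^2 - 10*k + 16)/(k*(k + 6))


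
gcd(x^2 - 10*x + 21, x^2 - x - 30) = 1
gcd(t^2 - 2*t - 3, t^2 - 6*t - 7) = t + 1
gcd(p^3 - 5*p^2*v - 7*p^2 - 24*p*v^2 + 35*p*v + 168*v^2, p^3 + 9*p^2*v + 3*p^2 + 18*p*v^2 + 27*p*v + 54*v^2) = p + 3*v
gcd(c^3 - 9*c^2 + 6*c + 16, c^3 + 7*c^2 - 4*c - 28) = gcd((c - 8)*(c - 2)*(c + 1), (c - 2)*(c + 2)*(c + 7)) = c - 2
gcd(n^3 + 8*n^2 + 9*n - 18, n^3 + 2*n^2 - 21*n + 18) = n^2 + 5*n - 6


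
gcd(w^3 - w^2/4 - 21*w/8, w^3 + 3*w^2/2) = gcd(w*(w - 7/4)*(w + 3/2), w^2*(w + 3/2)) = w^2 + 3*w/2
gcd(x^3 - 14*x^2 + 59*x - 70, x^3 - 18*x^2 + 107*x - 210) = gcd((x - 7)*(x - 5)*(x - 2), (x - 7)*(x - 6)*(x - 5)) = x^2 - 12*x + 35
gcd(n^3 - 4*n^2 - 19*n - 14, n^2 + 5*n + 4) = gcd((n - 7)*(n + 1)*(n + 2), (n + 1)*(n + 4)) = n + 1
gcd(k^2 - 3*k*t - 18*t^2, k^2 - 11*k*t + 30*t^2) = -k + 6*t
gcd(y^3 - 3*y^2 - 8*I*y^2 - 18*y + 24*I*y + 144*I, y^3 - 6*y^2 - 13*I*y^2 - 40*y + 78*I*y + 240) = y^2 + y*(-6 - 8*I) + 48*I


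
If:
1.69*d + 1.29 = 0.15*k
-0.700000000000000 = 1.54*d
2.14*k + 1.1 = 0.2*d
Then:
No Solution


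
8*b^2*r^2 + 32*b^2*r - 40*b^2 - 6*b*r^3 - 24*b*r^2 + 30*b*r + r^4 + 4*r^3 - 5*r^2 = (-4*b + r)*(-2*b + r)*(r - 1)*(r + 5)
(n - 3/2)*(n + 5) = n^2 + 7*n/2 - 15/2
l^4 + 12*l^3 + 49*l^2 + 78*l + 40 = (l + 1)*(l + 2)*(l + 4)*(l + 5)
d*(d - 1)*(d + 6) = d^3 + 5*d^2 - 6*d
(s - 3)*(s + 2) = s^2 - s - 6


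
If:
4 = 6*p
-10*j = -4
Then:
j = 2/5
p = 2/3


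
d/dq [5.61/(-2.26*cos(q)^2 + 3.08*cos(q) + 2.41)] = (17.2788 - 25.3572*cos(q))*sin(q)/(-2.26*cos(q)^2 + 3.08*cos(q) + 2.41)^2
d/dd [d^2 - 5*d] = 2*d - 5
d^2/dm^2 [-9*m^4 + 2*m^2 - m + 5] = 4 - 108*m^2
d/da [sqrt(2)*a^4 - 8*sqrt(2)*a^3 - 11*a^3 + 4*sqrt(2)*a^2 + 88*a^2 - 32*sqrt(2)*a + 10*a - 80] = 4*sqrt(2)*a^3 - 24*sqrt(2)*a^2 - 33*a^2 + 8*sqrt(2)*a + 176*a - 32*sqrt(2) + 10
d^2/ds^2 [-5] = 0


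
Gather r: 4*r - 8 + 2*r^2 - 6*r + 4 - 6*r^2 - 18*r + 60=-4*r^2 - 20*r + 56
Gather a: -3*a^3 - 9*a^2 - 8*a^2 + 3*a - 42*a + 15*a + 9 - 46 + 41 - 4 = -3*a^3 - 17*a^2 - 24*a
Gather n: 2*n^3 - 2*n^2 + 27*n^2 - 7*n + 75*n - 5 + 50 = 2*n^3 + 25*n^2 + 68*n + 45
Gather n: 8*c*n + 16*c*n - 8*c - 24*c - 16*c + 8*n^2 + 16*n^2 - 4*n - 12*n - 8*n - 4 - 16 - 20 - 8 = -48*c + 24*n^2 + n*(24*c - 24) - 48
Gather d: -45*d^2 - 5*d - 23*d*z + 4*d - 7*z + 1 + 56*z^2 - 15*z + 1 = -45*d^2 + d*(-23*z - 1) + 56*z^2 - 22*z + 2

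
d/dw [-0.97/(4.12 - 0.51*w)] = -0.4947/(0.51*w - 4.12)^2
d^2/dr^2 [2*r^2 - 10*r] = 4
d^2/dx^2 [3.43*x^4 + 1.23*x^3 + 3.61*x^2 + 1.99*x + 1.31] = 41.16*x^2 + 7.38*x + 7.22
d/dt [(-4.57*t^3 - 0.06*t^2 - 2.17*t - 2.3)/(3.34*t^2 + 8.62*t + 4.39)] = (-15.2638*t^4 - 78.7868*t^3 - 53.4563*t^2 + 14.8372*t + 10.2997)/(11.1556*t^4 + 57.5816*t^3 + 103.6296*t^2 + 75.6836*t + 19.2721)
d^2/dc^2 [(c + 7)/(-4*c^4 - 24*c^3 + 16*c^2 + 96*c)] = (-3*c^7 - 59*c^6 - 363*c^5 - 630*c^4 + 760*c^3 + 1344*c^2 - 1008*c - 2016)/(c^3*(c^9 + 18*c^8 + 96*c^7 - 1248*c^5 - 1728*c^4 + 5120*c^3 + 9216*c^2 - 6912*c - 13824))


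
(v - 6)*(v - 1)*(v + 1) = v^3 - 6*v^2 - v + 6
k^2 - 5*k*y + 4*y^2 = (k - 4*y)*(k - y)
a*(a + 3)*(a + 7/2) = a^3 + 13*a^2/2 + 21*a/2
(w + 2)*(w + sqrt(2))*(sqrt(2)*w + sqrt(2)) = sqrt(2)*w^3 + 2*w^2 + 3*sqrt(2)*w^2 + 2*sqrt(2)*w + 6*w + 4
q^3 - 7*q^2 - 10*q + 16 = (q - 8)*(q - 1)*(q + 2)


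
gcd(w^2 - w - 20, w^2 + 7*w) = 1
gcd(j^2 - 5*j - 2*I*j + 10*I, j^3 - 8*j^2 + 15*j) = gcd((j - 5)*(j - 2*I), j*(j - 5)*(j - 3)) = j - 5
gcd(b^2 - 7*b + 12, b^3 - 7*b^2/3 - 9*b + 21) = b - 3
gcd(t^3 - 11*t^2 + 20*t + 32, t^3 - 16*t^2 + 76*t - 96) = t - 8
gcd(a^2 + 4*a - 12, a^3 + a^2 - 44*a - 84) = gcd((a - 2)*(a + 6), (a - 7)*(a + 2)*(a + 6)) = a + 6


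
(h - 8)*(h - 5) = h^2 - 13*h + 40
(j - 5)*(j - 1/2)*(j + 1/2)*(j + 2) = j^4 - 3*j^3 - 41*j^2/4 + 3*j/4 + 5/2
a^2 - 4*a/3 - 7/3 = (a - 7/3)*(a + 1)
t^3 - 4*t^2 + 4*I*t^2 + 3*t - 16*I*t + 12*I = (t - 3)*(t - 1)*(t + 4*I)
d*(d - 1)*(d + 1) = d^3 - d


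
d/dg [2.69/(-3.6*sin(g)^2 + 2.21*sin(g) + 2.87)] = (19.368*sin(g) - 5.9449)*cos(g)/(-3.6*sin(g)^2 + 2.21*sin(g) + 2.87)^2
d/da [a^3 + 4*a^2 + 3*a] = 3*a^2 + 8*a + 3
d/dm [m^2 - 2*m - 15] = 2*m - 2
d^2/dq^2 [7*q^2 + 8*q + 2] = 14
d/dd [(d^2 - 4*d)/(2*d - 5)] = 2*(d^2 - 5*d + 10)/(4*d^2 - 20*d + 25)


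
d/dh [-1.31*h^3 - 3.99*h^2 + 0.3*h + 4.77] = -3.93*h^2 - 7.98*h + 0.3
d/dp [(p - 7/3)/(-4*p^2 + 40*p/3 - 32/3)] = (9*p^2 - 42*p + 46)/(4*(9*p^4 - 60*p^3 + 148*p^2 - 160*p + 64))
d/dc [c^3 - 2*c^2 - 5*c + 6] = 3*c^2 - 4*c - 5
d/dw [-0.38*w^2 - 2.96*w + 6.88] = -0.76*w - 2.96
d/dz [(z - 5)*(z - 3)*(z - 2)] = 3*z^2 - 20*z + 31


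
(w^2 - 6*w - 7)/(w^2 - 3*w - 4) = (w - 7)/(w - 4)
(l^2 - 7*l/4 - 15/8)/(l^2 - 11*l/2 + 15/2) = (l + 3/4)/(l - 3)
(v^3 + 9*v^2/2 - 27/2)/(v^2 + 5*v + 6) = (2*v^2 + 3*v - 9)/(2*(v + 2))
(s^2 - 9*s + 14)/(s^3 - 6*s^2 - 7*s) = (s - 2)/(s*(s + 1))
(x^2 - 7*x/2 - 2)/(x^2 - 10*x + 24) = (x + 1/2)/(x - 6)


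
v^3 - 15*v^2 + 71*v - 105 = (v - 7)*(v - 5)*(v - 3)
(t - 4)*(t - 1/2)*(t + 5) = t^3 + t^2/2 - 41*t/2 + 10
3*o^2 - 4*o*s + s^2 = (-3*o + s)*(-o + s)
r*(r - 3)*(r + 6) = r^3 + 3*r^2 - 18*r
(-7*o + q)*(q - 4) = -7*o*q + 28*o + q^2 - 4*q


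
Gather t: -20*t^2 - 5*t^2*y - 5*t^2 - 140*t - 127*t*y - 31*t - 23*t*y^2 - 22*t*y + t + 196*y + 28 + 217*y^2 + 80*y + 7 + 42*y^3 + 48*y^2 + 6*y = t^2*(-5*y - 25) + t*(-23*y^2 - 149*y - 170) + 42*y^3 + 265*y^2 + 282*y + 35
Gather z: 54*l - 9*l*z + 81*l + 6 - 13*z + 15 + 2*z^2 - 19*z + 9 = 135*l + 2*z^2 + z*(-9*l - 32) + 30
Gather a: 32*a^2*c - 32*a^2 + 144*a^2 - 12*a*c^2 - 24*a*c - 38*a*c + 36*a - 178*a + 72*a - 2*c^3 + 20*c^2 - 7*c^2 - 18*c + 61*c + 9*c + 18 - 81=a^2*(32*c + 112) + a*(-12*c^2 - 62*c - 70) - 2*c^3 + 13*c^2 + 52*c - 63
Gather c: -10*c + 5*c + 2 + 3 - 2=3 - 5*c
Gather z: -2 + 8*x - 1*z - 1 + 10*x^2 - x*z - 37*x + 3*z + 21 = 10*x^2 - 29*x + z*(2 - x) + 18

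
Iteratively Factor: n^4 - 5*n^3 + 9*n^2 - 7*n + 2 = (n - 1)*(n^3 - 4*n^2 + 5*n - 2) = (n - 2)*(n - 1)*(n^2 - 2*n + 1) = (n - 2)*(n - 1)^2*(n - 1)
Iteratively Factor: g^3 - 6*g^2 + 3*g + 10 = (g - 2)*(g^2 - 4*g - 5) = (g - 2)*(g + 1)*(g - 5)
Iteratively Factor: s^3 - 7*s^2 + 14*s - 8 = (s - 4)*(s^2 - 3*s + 2) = (s - 4)*(s - 2)*(s - 1)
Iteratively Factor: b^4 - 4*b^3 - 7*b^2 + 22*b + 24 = (b + 2)*(b^3 - 6*b^2 + 5*b + 12) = (b + 1)*(b + 2)*(b^2 - 7*b + 12) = (b - 4)*(b + 1)*(b + 2)*(b - 3)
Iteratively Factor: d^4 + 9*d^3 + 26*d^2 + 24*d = (d)*(d^3 + 9*d^2 + 26*d + 24) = d*(d + 4)*(d^2 + 5*d + 6) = d*(d + 2)*(d + 4)*(d + 3)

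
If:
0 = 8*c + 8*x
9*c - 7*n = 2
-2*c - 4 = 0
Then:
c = -2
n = -20/7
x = 2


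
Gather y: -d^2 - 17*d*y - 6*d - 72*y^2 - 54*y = -d^2 - 6*d - 72*y^2 + y*(-17*d - 54)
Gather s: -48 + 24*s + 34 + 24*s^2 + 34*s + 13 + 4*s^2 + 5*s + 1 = 28*s^2 + 63*s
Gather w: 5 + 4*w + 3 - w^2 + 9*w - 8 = -w^2 + 13*w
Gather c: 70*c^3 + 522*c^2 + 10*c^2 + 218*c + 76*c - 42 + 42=70*c^3 + 532*c^2 + 294*c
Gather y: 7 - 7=0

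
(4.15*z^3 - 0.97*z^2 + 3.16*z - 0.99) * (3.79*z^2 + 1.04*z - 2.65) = 15.7285*z^5 + 0.639700000000001*z^4 - 0.0298999999999996*z^3 + 2.1048*z^2 - 9.4036*z + 2.6235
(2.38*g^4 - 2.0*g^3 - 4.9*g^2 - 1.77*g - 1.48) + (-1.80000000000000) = 2.38*g^4 - 2.0*g^3 - 4.9*g^2 - 1.77*g - 3.28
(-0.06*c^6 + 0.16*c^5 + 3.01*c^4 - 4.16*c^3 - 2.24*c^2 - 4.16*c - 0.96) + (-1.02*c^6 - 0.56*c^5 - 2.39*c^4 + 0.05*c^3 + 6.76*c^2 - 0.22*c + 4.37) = -1.08*c^6 - 0.4*c^5 + 0.62*c^4 - 4.11*c^3 + 4.52*c^2 - 4.38*c + 3.41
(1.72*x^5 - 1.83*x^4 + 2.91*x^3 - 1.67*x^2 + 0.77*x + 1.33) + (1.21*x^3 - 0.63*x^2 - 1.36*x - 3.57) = 1.72*x^5 - 1.83*x^4 + 4.12*x^3 - 2.3*x^2 - 0.59*x - 2.24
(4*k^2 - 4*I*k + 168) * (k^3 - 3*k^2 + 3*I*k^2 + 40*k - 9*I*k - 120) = 4*k^5 - 12*k^4 + 8*I*k^4 + 340*k^3 - 24*I*k^3 - 1020*k^2 + 344*I*k^2 + 6720*k - 1032*I*k - 20160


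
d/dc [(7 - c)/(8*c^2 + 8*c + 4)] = (2*c^2 - 28*c - 15)/(4*(4*c^4 + 8*c^3 + 8*c^2 + 4*c + 1))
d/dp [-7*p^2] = -14*p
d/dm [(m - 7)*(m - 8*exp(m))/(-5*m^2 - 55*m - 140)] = ((m - 7)*(m - 8*exp(m))*(2*m + 11) + (-m + (m - 7)*(8*exp(m) - 1) + 8*exp(m))*(m^2 + 11*m + 28))/(5*(m^2 + 11*m + 28)^2)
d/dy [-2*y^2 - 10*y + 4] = -4*y - 10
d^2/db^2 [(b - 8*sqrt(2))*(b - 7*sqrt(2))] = 2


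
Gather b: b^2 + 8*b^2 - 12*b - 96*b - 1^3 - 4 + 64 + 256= 9*b^2 - 108*b + 315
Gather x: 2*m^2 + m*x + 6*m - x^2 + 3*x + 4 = 2*m^2 + 6*m - x^2 + x*(m + 3) + 4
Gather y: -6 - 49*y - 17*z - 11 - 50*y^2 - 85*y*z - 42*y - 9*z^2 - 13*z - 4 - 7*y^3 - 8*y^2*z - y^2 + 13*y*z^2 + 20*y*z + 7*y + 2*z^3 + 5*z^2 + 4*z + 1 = -7*y^3 + y^2*(-8*z - 51) + y*(13*z^2 - 65*z - 84) + 2*z^3 - 4*z^2 - 26*z - 20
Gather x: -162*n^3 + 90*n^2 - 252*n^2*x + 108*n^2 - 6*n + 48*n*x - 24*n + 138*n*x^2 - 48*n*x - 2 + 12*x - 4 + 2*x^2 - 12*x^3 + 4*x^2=-162*n^3 + 198*n^2 - 30*n - 12*x^3 + x^2*(138*n + 6) + x*(12 - 252*n^2) - 6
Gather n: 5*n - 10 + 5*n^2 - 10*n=5*n^2 - 5*n - 10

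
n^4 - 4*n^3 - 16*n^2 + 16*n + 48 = (n - 6)*(n - 2)*(n + 2)^2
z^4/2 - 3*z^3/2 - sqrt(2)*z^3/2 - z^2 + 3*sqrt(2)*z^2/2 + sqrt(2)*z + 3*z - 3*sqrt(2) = (z/2 + sqrt(2)/2)*(z - 3)*(z - sqrt(2))^2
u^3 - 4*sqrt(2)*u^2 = u^2*(u - 4*sqrt(2))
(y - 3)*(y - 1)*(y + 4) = y^3 - 13*y + 12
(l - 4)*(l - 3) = l^2 - 7*l + 12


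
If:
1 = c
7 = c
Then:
No Solution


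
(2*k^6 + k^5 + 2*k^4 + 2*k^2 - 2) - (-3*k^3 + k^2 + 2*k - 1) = 2*k^6 + k^5 + 2*k^4 + 3*k^3 + k^2 - 2*k - 1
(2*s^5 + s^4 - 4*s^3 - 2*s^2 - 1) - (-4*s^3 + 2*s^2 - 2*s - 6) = 2*s^5 + s^4 - 4*s^2 + 2*s + 5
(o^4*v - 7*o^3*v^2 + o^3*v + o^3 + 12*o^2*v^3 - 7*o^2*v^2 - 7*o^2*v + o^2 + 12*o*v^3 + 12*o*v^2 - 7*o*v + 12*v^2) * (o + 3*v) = o^5*v - 4*o^4*v^2 + o^4*v + o^4 - 9*o^3*v^3 - 4*o^3*v^2 - 4*o^3*v + o^3 + 36*o^2*v^4 - 9*o^2*v^3 - 9*o^2*v^2 - 4*o^2*v + 36*o*v^4 + 36*o*v^3 - 9*o*v^2 + 36*v^3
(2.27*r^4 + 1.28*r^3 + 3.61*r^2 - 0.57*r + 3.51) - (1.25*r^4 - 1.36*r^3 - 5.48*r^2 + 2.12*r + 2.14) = 1.02*r^4 + 2.64*r^3 + 9.09*r^2 - 2.69*r + 1.37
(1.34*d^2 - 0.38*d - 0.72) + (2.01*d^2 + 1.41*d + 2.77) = 3.35*d^2 + 1.03*d + 2.05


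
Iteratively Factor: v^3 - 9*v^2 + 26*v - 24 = (v - 2)*(v^2 - 7*v + 12) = (v - 3)*(v - 2)*(v - 4)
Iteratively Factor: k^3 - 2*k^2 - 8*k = (k)*(k^2 - 2*k - 8) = k*(k + 2)*(k - 4)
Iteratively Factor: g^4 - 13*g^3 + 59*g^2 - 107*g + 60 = (g - 4)*(g^3 - 9*g^2 + 23*g - 15) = (g - 5)*(g - 4)*(g^2 - 4*g + 3) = (g - 5)*(g - 4)*(g - 3)*(g - 1)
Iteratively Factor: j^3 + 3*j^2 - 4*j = (j)*(j^2 + 3*j - 4) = j*(j - 1)*(j + 4)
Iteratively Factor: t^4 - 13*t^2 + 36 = (t + 2)*(t^3 - 2*t^2 - 9*t + 18) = (t + 2)*(t + 3)*(t^2 - 5*t + 6) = (t - 3)*(t + 2)*(t + 3)*(t - 2)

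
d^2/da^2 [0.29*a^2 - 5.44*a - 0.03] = 0.580000000000000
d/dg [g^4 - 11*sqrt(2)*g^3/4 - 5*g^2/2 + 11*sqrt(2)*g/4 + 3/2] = 4*g^3 - 33*sqrt(2)*g^2/4 - 5*g + 11*sqrt(2)/4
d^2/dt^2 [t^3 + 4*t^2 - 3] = 6*t + 8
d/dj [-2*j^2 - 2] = -4*j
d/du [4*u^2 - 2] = 8*u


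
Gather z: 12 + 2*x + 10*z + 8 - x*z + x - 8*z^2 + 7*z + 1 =3*x - 8*z^2 + z*(17 - x) + 21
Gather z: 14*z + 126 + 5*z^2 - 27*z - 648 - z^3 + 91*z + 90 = -z^3 + 5*z^2 + 78*z - 432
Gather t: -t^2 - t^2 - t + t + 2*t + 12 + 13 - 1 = -2*t^2 + 2*t + 24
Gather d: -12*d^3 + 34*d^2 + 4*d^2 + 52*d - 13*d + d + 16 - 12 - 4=-12*d^3 + 38*d^2 + 40*d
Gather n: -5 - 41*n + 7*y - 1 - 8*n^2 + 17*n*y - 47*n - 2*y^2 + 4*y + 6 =-8*n^2 + n*(17*y - 88) - 2*y^2 + 11*y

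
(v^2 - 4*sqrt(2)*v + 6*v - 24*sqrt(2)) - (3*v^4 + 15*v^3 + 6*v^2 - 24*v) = -3*v^4 - 15*v^3 - 5*v^2 - 4*sqrt(2)*v + 30*v - 24*sqrt(2)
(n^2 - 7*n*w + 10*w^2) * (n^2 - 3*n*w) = n^4 - 10*n^3*w + 31*n^2*w^2 - 30*n*w^3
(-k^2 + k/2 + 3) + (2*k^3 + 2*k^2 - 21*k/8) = 2*k^3 + k^2 - 17*k/8 + 3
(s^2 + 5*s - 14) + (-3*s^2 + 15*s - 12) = -2*s^2 + 20*s - 26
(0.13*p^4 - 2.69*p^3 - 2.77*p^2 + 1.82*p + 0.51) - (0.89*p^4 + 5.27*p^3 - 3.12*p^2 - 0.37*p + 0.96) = -0.76*p^4 - 7.96*p^3 + 0.35*p^2 + 2.19*p - 0.45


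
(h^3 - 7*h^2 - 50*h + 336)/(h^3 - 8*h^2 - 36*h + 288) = (h + 7)/(h + 6)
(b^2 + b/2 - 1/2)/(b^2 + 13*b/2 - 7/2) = (b + 1)/(b + 7)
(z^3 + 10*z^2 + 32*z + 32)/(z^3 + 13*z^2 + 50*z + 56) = (z + 4)/(z + 7)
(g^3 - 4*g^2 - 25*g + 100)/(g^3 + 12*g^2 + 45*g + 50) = (g^2 - 9*g + 20)/(g^2 + 7*g + 10)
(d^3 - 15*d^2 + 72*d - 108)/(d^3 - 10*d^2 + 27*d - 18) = (d - 6)/(d - 1)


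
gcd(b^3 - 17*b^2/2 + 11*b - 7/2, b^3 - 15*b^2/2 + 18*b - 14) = 1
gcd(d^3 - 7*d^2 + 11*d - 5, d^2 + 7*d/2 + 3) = 1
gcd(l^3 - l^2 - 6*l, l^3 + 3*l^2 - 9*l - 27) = l - 3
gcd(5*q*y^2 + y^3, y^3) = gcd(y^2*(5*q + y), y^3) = y^2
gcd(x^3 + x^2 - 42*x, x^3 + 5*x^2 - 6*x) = x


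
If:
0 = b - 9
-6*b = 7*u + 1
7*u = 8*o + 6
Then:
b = 9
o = -61/8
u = -55/7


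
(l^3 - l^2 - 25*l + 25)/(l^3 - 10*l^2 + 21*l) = (l^3 - l^2 - 25*l + 25)/(l*(l^2 - 10*l + 21))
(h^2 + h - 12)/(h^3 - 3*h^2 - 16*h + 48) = 1/(h - 4)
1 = 1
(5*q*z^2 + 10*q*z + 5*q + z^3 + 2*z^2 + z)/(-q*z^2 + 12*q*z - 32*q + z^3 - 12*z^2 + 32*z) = (5*q*z^2 + 10*q*z + 5*q + z^3 + 2*z^2 + z)/(-q*z^2 + 12*q*z - 32*q + z^3 - 12*z^2 + 32*z)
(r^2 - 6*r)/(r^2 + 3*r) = (r - 6)/(r + 3)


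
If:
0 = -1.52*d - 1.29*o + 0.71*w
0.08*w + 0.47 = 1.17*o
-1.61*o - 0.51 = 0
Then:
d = -4.64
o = -0.32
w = -10.51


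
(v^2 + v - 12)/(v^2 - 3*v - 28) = (v - 3)/(v - 7)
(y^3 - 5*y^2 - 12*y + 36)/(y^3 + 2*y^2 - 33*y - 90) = (y - 2)/(y + 5)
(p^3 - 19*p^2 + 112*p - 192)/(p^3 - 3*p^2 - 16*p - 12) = (-p^3 + 19*p^2 - 112*p + 192)/(-p^3 + 3*p^2 + 16*p + 12)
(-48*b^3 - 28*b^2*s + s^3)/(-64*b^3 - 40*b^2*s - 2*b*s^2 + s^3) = (-6*b + s)/(-8*b + s)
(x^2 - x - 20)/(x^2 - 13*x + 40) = (x + 4)/(x - 8)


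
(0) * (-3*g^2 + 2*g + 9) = 0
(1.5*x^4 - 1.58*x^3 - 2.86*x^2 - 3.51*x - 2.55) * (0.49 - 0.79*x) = -1.185*x^5 + 1.9832*x^4 + 1.4852*x^3 + 1.3715*x^2 + 0.2946*x - 1.2495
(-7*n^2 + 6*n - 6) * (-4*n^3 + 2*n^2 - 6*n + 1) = 28*n^5 - 38*n^4 + 78*n^3 - 55*n^2 + 42*n - 6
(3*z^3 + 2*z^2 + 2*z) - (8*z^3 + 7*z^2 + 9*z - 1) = -5*z^3 - 5*z^2 - 7*z + 1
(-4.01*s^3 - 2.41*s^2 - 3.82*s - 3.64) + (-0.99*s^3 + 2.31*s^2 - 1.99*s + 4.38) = -5.0*s^3 - 0.1*s^2 - 5.81*s + 0.74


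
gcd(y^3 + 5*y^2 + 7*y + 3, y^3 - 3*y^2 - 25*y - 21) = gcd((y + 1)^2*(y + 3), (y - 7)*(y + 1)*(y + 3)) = y^2 + 4*y + 3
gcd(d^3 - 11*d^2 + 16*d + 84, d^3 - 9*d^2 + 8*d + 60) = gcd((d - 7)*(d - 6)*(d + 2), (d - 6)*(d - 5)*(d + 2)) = d^2 - 4*d - 12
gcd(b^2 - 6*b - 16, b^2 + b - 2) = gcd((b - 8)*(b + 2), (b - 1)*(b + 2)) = b + 2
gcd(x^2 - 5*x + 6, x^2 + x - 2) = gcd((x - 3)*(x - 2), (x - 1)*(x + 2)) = 1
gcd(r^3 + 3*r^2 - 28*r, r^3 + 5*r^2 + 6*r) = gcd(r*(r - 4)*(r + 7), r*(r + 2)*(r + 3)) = r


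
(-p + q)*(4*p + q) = -4*p^2 + 3*p*q + q^2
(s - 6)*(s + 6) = s^2 - 36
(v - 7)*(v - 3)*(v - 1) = v^3 - 11*v^2 + 31*v - 21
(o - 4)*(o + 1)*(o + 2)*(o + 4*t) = o^4 + 4*o^3*t - o^3 - 4*o^2*t - 10*o^2 - 40*o*t - 8*o - 32*t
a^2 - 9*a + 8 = (a - 8)*(a - 1)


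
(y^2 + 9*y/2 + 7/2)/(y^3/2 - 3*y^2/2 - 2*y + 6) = (2*y^2 + 9*y + 7)/(y^3 - 3*y^2 - 4*y + 12)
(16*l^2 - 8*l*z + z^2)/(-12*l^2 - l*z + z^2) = (-4*l + z)/(3*l + z)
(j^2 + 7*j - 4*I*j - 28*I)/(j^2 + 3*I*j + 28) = (j + 7)/(j + 7*I)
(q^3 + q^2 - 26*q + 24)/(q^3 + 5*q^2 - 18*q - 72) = (q - 1)/(q + 3)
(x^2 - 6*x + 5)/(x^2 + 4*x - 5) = (x - 5)/(x + 5)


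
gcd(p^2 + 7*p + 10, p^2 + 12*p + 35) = p + 5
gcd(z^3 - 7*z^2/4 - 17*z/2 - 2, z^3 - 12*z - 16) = z^2 - 2*z - 8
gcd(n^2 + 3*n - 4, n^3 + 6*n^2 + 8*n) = n + 4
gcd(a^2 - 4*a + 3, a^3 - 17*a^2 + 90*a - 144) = a - 3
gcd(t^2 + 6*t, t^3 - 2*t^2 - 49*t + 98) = 1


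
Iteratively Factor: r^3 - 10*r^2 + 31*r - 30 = (r - 3)*(r^2 - 7*r + 10) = (r - 5)*(r - 3)*(r - 2)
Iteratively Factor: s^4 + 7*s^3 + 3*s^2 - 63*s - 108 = (s + 3)*(s^3 + 4*s^2 - 9*s - 36) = (s - 3)*(s + 3)*(s^2 + 7*s + 12) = (s - 3)*(s + 3)*(s + 4)*(s + 3)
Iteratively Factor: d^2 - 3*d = (d - 3)*(d)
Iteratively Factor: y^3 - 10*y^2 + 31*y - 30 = (y - 3)*(y^2 - 7*y + 10) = (y - 3)*(y - 2)*(y - 5)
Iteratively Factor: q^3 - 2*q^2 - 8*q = (q + 2)*(q^2 - 4*q) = q*(q + 2)*(q - 4)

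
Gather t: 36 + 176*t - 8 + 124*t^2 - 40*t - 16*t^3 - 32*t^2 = -16*t^3 + 92*t^2 + 136*t + 28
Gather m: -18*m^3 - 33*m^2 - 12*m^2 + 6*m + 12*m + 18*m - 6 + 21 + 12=-18*m^3 - 45*m^2 + 36*m + 27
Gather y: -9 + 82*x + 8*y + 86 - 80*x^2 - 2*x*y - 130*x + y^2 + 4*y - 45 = -80*x^2 - 48*x + y^2 + y*(12 - 2*x) + 32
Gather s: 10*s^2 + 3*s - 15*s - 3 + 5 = 10*s^2 - 12*s + 2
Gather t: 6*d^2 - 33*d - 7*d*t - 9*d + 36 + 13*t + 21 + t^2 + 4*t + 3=6*d^2 - 42*d + t^2 + t*(17 - 7*d) + 60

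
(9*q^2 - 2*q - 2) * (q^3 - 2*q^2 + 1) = 9*q^5 - 20*q^4 + 2*q^3 + 13*q^2 - 2*q - 2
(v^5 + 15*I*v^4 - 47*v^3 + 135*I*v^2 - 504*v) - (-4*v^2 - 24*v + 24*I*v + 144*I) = v^5 + 15*I*v^4 - 47*v^3 + 4*v^2 + 135*I*v^2 - 480*v - 24*I*v - 144*I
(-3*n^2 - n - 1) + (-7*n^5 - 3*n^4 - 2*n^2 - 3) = -7*n^5 - 3*n^4 - 5*n^2 - n - 4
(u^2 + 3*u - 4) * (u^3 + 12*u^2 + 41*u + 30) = u^5 + 15*u^4 + 73*u^3 + 105*u^2 - 74*u - 120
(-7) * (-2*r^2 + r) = 14*r^2 - 7*r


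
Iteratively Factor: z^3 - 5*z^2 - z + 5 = (z - 1)*(z^2 - 4*z - 5) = (z - 1)*(z + 1)*(z - 5)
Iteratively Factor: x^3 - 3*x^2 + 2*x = (x)*(x^2 - 3*x + 2) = x*(x - 1)*(x - 2)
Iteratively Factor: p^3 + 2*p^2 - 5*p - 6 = (p + 3)*(p^2 - p - 2) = (p + 1)*(p + 3)*(p - 2)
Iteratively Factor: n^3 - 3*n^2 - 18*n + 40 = (n - 5)*(n^2 + 2*n - 8) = (n - 5)*(n + 4)*(n - 2)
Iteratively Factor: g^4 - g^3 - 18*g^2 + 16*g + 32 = (g + 4)*(g^3 - 5*g^2 + 2*g + 8) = (g + 1)*(g + 4)*(g^2 - 6*g + 8) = (g - 2)*(g + 1)*(g + 4)*(g - 4)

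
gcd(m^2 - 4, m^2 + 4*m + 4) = m + 2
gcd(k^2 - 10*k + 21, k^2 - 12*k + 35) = k - 7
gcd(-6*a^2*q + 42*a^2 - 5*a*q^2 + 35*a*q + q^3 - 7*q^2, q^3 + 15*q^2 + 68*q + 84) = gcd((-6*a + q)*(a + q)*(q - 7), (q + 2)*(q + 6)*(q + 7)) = 1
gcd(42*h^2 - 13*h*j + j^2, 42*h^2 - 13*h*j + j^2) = 42*h^2 - 13*h*j + j^2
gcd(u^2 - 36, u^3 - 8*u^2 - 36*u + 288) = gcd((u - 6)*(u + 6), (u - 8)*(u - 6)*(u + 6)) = u^2 - 36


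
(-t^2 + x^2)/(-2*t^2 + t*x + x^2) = (t + x)/(2*t + x)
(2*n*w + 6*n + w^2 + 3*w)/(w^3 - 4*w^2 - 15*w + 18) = (2*n + w)/(w^2 - 7*w + 6)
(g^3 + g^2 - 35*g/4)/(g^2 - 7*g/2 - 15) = g*(-4*g^2 - 4*g + 35)/(2*(-2*g^2 + 7*g + 30))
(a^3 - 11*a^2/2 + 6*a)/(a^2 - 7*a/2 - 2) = a*(2*a - 3)/(2*a + 1)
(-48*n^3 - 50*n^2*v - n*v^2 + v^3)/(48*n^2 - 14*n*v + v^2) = (6*n^2 + 7*n*v + v^2)/(-6*n + v)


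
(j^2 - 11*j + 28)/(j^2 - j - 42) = (j - 4)/(j + 6)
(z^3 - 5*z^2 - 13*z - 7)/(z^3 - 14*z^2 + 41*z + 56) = (z + 1)/(z - 8)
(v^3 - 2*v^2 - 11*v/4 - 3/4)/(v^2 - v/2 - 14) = (-4*v^3 + 8*v^2 + 11*v + 3)/(2*(-2*v^2 + v + 28))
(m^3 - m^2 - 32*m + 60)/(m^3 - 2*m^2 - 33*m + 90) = (m - 2)/(m - 3)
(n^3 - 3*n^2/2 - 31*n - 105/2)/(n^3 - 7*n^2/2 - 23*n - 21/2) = (2*n + 5)/(2*n + 1)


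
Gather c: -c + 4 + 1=5 - c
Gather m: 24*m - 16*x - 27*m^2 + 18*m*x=-27*m^2 + m*(18*x + 24) - 16*x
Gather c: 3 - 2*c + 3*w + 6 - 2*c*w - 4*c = c*(-2*w - 6) + 3*w + 9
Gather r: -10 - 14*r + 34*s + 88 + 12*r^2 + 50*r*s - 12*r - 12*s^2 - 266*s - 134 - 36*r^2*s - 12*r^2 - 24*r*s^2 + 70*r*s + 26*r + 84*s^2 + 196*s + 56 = -36*r^2*s + r*(-24*s^2 + 120*s) + 72*s^2 - 36*s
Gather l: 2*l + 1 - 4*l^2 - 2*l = 1 - 4*l^2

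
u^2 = u^2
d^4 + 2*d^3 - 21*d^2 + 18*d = d*(d - 3)*(d - 1)*(d + 6)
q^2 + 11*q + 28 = (q + 4)*(q + 7)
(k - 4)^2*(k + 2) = k^3 - 6*k^2 + 32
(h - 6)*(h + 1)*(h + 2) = h^3 - 3*h^2 - 16*h - 12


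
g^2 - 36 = (g - 6)*(g + 6)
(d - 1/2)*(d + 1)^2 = d^3 + 3*d^2/2 - 1/2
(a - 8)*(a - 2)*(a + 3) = a^3 - 7*a^2 - 14*a + 48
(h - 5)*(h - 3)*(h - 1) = h^3 - 9*h^2 + 23*h - 15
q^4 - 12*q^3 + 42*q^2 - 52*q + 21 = (q - 7)*(q - 3)*(q - 1)^2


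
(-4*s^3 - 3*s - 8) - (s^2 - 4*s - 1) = -4*s^3 - s^2 + s - 7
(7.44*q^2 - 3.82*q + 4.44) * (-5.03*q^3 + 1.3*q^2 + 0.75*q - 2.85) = -37.4232*q^5 + 28.8866*q^4 - 21.7192*q^3 - 18.297*q^2 + 14.217*q - 12.654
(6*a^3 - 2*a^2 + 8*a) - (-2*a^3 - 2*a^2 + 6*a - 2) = 8*a^3 + 2*a + 2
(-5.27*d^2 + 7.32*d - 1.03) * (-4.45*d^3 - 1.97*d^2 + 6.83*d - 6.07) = 23.4515*d^5 - 22.1921*d^4 - 45.831*d^3 + 84.0136*d^2 - 51.4673*d + 6.2521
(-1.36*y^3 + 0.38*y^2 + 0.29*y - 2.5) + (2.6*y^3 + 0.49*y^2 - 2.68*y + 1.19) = 1.24*y^3 + 0.87*y^2 - 2.39*y - 1.31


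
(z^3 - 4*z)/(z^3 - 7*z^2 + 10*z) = (z + 2)/(z - 5)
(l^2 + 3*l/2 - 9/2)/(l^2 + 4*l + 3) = (l - 3/2)/(l + 1)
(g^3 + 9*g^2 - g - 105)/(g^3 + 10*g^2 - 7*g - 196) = (g^2 + 2*g - 15)/(g^2 + 3*g - 28)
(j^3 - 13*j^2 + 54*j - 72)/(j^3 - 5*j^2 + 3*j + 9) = (j^2 - 10*j + 24)/(j^2 - 2*j - 3)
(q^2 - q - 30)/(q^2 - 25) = (q - 6)/(q - 5)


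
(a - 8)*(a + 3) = a^2 - 5*a - 24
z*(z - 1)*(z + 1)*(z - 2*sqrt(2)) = z^4 - 2*sqrt(2)*z^3 - z^2 + 2*sqrt(2)*z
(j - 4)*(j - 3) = j^2 - 7*j + 12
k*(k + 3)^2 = k^3 + 6*k^2 + 9*k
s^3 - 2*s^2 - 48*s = s*(s - 8)*(s + 6)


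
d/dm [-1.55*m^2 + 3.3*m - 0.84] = 3.3 - 3.1*m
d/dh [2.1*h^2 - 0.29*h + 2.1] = 4.2*h - 0.29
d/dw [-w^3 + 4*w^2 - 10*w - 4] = -3*w^2 + 8*w - 10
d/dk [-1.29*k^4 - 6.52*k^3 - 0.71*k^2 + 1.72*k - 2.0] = -5.16*k^3 - 19.56*k^2 - 1.42*k + 1.72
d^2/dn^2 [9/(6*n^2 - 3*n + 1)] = 54*(-12*n^2 + 6*n + 3*(4*n - 1)^2 - 2)/(6*n^2 - 3*n + 1)^3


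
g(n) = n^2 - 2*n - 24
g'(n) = 2*n - 2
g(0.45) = -24.70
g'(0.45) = -1.10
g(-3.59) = -3.93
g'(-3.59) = -9.18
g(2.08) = -23.83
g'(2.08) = 2.16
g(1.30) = -24.91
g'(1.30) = 0.60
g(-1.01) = -20.96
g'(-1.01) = -4.02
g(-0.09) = -23.81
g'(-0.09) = -2.18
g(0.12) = -24.23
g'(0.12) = -1.76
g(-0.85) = -21.58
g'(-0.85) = -3.70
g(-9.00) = 75.00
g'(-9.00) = -20.00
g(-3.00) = -9.00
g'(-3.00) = -8.00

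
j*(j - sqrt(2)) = j^2 - sqrt(2)*j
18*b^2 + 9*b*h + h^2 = (3*b + h)*(6*b + h)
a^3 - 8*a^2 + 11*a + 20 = (a - 5)*(a - 4)*(a + 1)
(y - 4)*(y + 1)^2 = y^3 - 2*y^2 - 7*y - 4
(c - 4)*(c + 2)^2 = c^3 - 12*c - 16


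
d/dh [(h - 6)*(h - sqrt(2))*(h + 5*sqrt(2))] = 3*h^2 - 12*h + 8*sqrt(2)*h - 24*sqrt(2) - 10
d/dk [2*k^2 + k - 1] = 4*k + 1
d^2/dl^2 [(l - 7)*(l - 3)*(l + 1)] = 6*l - 18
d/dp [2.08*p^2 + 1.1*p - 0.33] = 4.16*p + 1.1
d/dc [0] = 0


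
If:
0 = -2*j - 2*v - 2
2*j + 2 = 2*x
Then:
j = x - 1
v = -x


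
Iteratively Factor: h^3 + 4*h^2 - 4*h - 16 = (h - 2)*(h^2 + 6*h + 8) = (h - 2)*(h + 4)*(h + 2)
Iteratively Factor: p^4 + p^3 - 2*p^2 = (p)*(p^3 + p^2 - 2*p) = p*(p + 2)*(p^2 - p) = p*(p - 1)*(p + 2)*(p)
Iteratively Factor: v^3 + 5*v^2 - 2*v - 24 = (v - 2)*(v^2 + 7*v + 12) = (v - 2)*(v + 3)*(v + 4)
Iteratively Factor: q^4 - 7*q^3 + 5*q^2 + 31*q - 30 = (q - 5)*(q^3 - 2*q^2 - 5*q + 6) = (q - 5)*(q - 1)*(q^2 - q - 6) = (q - 5)*(q - 3)*(q - 1)*(q + 2)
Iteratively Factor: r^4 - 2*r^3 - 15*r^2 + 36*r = (r + 4)*(r^3 - 6*r^2 + 9*r) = r*(r + 4)*(r^2 - 6*r + 9) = r*(r - 3)*(r + 4)*(r - 3)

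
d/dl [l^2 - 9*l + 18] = 2*l - 9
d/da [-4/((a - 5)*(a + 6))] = 4*(2*a + 1)/((a - 5)^2*(a + 6)^2)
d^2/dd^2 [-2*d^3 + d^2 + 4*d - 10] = 2 - 12*d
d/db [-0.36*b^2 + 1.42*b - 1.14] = 1.42 - 0.72*b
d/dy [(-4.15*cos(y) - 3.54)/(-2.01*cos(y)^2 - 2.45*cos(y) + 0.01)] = (8.3415*cos(y)^2 + 14.2308*cos(y) + 8.7145)*sin(y)/(4.0401*cos(y)^4 + 9.849*cos(y)^3 + 5.9623*cos(y)^2 - 0.049*cos(y) + 0.0001)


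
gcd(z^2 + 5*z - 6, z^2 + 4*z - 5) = z - 1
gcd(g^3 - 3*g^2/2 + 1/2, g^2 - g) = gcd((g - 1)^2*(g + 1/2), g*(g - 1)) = g - 1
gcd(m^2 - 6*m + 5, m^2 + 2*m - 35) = m - 5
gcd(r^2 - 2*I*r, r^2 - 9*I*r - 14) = r - 2*I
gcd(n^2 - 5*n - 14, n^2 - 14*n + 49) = n - 7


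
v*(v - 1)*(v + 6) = v^3 + 5*v^2 - 6*v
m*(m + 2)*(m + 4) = m^3 + 6*m^2 + 8*m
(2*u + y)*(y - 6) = 2*u*y - 12*u + y^2 - 6*y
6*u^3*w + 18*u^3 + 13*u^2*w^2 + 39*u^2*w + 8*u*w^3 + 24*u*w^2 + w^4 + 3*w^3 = (u + w)^2*(6*u + w)*(w + 3)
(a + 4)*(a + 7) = a^2 + 11*a + 28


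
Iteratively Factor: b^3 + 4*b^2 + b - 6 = (b + 2)*(b^2 + 2*b - 3) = (b - 1)*(b + 2)*(b + 3)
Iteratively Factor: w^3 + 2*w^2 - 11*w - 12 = (w + 1)*(w^2 + w - 12) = (w + 1)*(w + 4)*(w - 3)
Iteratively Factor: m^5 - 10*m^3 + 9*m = (m - 1)*(m^4 + m^3 - 9*m^2 - 9*m) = (m - 3)*(m - 1)*(m^3 + 4*m^2 + 3*m) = (m - 3)*(m - 1)*(m + 1)*(m^2 + 3*m) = (m - 3)*(m - 1)*(m + 1)*(m + 3)*(m)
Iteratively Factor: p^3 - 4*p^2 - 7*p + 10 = (p - 5)*(p^2 + p - 2) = (p - 5)*(p - 1)*(p + 2)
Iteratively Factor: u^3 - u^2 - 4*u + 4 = (u - 1)*(u^2 - 4) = (u - 2)*(u - 1)*(u + 2)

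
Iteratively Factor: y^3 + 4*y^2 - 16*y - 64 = (y - 4)*(y^2 + 8*y + 16) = (y - 4)*(y + 4)*(y + 4)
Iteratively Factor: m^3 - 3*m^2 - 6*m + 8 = (m + 2)*(m^2 - 5*m + 4) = (m - 4)*(m + 2)*(m - 1)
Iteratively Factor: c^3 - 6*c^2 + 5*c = (c - 1)*(c^2 - 5*c) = (c - 5)*(c - 1)*(c)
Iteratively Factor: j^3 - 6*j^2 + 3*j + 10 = (j - 5)*(j^2 - j - 2) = (j - 5)*(j + 1)*(j - 2)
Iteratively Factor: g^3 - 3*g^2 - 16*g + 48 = (g - 4)*(g^2 + g - 12) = (g - 4)*(g - 3)*(g + 4)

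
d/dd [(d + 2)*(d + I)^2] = (d + I)*(3*d + 4 + I)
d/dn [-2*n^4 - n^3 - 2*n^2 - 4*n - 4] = -8*n^3 - 3*n^2 - 4*n - 4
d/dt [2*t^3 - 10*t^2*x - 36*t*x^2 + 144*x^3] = 6*t^2 - 20*t*x - 36*x^2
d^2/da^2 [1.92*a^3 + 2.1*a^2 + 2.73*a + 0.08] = 11.52*a + 4.2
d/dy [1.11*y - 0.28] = 1.11000000000000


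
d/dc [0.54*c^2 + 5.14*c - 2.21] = 1.08*c + 5.14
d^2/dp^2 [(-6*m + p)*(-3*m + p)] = 2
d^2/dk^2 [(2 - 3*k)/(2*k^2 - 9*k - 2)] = 2*((3*k - 2)*(4*k - 9)^2 + (18*k - 31)*(-2*k^2 + 9*k + 2))/(-2*k^2 + 9*k + 2)^3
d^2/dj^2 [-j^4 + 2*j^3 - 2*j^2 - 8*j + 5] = -12*j^2 + 12*j - 4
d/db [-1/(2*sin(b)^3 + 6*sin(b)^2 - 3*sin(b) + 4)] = 3*(4*sin(b) - cos(2*b))*cos(b)/(2*sin(b)^3 + 6*sin(b)^2 - 3*sin(b) + 4)^2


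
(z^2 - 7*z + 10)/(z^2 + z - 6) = (z - 5)/(z + 3)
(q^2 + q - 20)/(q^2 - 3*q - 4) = (q + 5)/(q + 1)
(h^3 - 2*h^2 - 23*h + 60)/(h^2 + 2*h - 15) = h - 4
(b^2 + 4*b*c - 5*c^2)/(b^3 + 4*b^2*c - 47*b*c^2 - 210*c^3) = (b - c)/(b^2 - b*c - 42*c^2)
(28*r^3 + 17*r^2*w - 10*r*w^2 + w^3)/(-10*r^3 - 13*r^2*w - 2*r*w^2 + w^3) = (-28*r^2 + 11*r*w - w^2)/(10*r^2 + 3*r*w - w^2)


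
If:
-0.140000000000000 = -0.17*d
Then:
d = 0.82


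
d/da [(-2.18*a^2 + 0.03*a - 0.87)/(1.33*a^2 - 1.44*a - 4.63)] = (3.0993*a^2 + 22.501*a - 1.3917)/(1.7689*a^4 - 3.8304*a^3 - 10.2422*a^2 + 13.3344*a + 21.4369)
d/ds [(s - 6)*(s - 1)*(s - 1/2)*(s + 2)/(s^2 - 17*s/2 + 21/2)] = 2*(4*s^5 - 62*s^4 + 271*s^3 - 285*s^2 - 207*s + 234)/(4*s^4 - 68*s^3 + 373*s^2 - 714*s + 441)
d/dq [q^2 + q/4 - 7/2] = 2*q + 1/4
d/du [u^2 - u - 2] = 2*u - 1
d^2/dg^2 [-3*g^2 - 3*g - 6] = -6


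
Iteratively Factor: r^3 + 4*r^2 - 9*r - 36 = (r + 4)*(r^2 - 9) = (r - 3)*(r + 4)*(r + 3)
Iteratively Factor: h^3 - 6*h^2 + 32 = (h - 4)*(h^2 - 2*h - 8) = (h - 4)*(h + 2)*(h - 4)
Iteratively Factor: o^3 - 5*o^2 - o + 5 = (o - 1)*(o^2 - 4*o - 5) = (o - 1)*(o + 1)*(o - 5)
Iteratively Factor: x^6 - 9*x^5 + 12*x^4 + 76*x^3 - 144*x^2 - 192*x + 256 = (x - 4)*(x^5 - 5*x^4 - 8*x^3 + 44*x^2 + 32*x - 64) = (x - 4)*(x + 2)*(x^4 - 7*x^3 + 6*x^2 + 32*x - 32) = (x - 4)^2*(x + 2)*(x^3 - 3*x^2 - 6*x + 8) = (x - 4)^2*(x + 2)^2*(x^2 - 5*x + 4) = (x - 4)^3*(x + 2)^2*(x - 1)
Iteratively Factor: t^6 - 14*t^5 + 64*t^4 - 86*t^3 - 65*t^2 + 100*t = (t - 5)*(t^5 - 9*t^4 + 19*t^3 + 9*t^2 - 20*t) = (t - 5)*(t - 4)*(t^4 - 5*t^3 - t^2 + 5*t) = t*(t - 5)*(t - 4)*(t^3 - 5*t^2 - t + 5) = t*(t - 5)*(t - 4)*(t - 1)*(t^2 - 4*t - 5) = t*(t - 5)^2*(t - 4)*(t - 1)*(t + 1)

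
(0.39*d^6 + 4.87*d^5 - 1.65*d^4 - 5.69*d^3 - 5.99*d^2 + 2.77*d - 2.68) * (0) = 0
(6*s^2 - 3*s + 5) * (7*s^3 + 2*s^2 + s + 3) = 42*s^5 - 9*s^4 + 35*s^3 + 25*s^2 - 4*s + 15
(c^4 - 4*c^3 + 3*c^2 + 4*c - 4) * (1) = c^4 - 4*c^3 + 3*c^2 + 4*c - 4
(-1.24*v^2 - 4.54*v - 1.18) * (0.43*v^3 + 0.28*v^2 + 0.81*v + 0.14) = -0.5332*v^5 - 2.2994*v^4 - 2.783*v^3 - 4.1814*v^2 - 1.5914*v - 0.1652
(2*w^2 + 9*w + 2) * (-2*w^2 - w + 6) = -4*w^4 - 20*w^3 - w^2 + 52*w + 12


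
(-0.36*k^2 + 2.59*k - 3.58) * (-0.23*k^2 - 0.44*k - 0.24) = 0.0828*k^4 - 0.4373*k^3 - 0.2298*k^2 + 0.9536*k + 0.8592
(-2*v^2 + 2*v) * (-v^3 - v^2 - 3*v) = 2*v^5 + 4*v^3 - 6*v^2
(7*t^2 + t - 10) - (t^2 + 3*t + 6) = 6*t^2 - 2*t - 16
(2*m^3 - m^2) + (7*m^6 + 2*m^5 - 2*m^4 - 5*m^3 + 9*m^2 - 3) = 7*m^6 + 2*m^5 - 2*m^4 - 3*m^3 + 8*m^2 - 3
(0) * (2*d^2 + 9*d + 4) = 0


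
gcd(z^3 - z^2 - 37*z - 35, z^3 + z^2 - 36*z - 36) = z + 1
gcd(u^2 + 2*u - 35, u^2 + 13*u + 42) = u + 7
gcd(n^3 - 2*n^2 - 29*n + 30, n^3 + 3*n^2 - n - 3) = n - 1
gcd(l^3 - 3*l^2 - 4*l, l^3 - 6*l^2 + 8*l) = l^2 - 4*l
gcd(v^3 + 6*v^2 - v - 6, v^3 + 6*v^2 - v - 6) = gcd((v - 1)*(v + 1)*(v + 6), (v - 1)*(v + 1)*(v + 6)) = v^3 + 6*v^2 - v - 6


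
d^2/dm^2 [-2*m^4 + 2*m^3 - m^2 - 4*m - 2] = -24*m^2 + 12*m - 2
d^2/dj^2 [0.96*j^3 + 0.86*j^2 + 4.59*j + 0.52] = 5.76*j + 1.72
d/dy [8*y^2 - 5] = 16*y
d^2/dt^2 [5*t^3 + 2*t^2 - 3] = 30*t + 4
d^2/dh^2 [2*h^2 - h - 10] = 4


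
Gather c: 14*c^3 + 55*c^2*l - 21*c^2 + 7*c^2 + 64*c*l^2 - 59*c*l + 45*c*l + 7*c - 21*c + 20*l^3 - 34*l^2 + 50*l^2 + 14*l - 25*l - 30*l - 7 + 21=14*c^3 + c^2*(55*l - 14) + c*(64*l^2 - 14*l - 14) + 20*l^3 + 16*l^2 - 41*l + 14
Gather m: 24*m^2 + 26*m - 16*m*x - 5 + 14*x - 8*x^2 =24*m^2 + m*(26 - 16*x) - 8*x^2 + 14*x - 5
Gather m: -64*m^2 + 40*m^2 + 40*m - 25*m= -24*m^2 + 15*m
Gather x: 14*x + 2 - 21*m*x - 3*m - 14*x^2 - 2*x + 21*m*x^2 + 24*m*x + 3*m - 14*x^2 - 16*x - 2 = x^2*(21*m - 28) + x*(3*m - 4)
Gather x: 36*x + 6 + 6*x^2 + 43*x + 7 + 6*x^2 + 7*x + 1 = 12*x^2 + 86*x + 14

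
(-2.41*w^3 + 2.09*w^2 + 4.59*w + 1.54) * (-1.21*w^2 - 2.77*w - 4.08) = 2.9161*w^5 + 4.1468*w^4 - 1.5104*w^3 - 23.1049*w^2 - 22.993*w - 6.2832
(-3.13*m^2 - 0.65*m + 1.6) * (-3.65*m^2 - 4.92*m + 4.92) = 11.4245*m^4 + 17.7721*m^3 - 18.0416*m^2 - 11.07*m + 7.872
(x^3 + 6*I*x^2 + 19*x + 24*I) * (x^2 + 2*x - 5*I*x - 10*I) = x^5 + 2*x^4 + I*x^4 + 49*x^3 + 2*I*x^3 + 98*x^2 - 71*I*x^2 + 120*x - 142*I*x + 240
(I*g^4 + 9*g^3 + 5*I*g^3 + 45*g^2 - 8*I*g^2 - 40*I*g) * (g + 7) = I*g^5 + 9*g^4 + 12*I*g^4 + 108*g^3 + 27*I*g^3 + 315*g^2 - 96*I*g^2 - 280*I*g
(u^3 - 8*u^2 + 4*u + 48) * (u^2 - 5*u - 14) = u^5 - 13*u^4 + 30*u^3 + 140*u^2 - 296*u - 672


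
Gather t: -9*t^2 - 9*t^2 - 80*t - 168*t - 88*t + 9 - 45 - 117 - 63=-18*t^2 - 336*t - 216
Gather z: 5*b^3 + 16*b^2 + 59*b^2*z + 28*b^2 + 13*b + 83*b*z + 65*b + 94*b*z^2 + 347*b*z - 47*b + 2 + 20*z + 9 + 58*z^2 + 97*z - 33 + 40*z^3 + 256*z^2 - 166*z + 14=5*b^3 + 44*b^2 + 31*b + 40*z^3 + z^2*(94*b + 314) + z*(59*b^2 + 430*b - 49) - 8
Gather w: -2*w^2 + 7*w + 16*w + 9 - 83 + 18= -2*w^2 + 23*w - 56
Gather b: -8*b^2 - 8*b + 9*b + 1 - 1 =-8*b^2 + b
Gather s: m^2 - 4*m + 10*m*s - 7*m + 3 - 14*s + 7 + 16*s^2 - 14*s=m^2 - 11*m + 16*s^2 + s*(10*m - 28) + 10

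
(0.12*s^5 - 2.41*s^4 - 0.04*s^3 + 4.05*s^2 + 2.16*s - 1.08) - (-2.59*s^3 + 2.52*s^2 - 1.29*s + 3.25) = 0.12*s^5 - 2.41*s^4 + 2.55*s^3 + 1.53*s^2 + 3.45*s - 4.33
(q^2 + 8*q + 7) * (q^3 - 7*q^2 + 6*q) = q^5 + q^4 - 43*q^3 - q^2 + 42*q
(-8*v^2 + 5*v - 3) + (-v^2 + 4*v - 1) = -9*v^2 + 9*v - 4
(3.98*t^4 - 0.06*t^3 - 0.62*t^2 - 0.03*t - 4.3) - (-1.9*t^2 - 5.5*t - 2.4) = 3.98*t^4 - 0.06*t^3 + 1.28*t^2 + 5.47*t - 1.9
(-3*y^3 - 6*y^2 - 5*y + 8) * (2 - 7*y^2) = 21*y^5 + 42*y^4 + 29*y^3 - 68*y^2 - 10*y + 16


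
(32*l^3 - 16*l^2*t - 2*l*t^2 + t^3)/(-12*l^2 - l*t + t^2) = (-8*l^2 + 2*l*t + t^2)/(3*l + t)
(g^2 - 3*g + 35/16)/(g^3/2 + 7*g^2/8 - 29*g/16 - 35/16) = (4*g - 5)/(2*g^2 + 7*g + 5)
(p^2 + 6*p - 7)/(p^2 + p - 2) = (p + 7)/(p + 2)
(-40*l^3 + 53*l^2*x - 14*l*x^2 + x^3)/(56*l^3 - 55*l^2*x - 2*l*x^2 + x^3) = (-5*l + x)/(7*l + x)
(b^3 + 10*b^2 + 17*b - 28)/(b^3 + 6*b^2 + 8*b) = (b^2 + 6*b - 7)/(b*(b + 2))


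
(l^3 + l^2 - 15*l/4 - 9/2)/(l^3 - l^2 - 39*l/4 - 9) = (l - 2)/(l - 4)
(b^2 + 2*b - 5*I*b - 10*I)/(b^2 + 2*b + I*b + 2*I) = (b - 5*I)/(b + I)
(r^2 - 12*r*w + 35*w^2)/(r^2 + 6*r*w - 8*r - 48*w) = (r^2 - 12*r*w + 35*w^2)/(r^2 + 6*r*w - 8*r - 48*w)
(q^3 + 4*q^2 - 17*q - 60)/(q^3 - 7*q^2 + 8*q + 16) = (q^2 + 8*q + 15)/(q^2 - 3*q - 4)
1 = 1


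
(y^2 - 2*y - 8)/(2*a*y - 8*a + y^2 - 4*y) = (y + 2)/(2*a + y)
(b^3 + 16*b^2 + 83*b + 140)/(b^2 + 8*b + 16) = (b^2 + 12*b + 35)/(b + 4)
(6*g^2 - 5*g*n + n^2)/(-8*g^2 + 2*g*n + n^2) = (-3*g + n)/(4*g + n)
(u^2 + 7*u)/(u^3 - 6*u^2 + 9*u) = (u + 7)/(u^2 - 6*u + 9)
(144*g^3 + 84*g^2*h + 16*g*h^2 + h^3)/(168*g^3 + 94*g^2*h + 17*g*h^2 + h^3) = (6*g + h)/(7*g + h)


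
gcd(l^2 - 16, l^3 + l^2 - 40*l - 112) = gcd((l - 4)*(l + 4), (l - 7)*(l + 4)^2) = l + 4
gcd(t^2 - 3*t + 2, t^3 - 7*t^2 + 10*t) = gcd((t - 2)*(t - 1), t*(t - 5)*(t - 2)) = t - 2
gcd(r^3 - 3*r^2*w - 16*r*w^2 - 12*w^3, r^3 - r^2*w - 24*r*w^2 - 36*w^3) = r^2 - 4*r*w - 12*w^2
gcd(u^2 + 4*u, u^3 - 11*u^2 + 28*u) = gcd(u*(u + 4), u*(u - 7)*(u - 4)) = u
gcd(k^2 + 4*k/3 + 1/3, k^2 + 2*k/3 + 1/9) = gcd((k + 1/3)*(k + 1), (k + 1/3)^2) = k + 1/3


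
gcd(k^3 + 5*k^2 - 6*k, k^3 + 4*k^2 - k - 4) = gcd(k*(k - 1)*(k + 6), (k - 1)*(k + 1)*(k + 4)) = k - 1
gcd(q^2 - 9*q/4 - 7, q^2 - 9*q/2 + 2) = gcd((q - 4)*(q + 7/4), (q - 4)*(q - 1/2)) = q - 4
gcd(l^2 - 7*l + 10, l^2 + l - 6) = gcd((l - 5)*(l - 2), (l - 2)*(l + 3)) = l - 2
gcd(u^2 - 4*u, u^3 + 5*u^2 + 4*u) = u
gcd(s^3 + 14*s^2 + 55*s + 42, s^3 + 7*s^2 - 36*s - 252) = s^2 + 13*s + 42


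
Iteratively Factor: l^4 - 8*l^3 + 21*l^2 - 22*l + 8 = (l - 2)*(l^3 - 6*l^2 + 9*l - 4) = (l - 4)*(l - 2)*(l^2 - 2*l + 1) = (l - 4)*(l - 2)*(l - 1)*(l - 1)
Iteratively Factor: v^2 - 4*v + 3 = (v - 3)*(v - 1)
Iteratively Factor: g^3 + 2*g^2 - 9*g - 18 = (g - 3)*(g^2 + 5*g + 6) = (g - 3)*(g + 2)*(g + 3)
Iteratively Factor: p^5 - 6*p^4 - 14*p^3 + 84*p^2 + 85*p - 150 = (p + 2)*(p^4 - 8*p^3 + 2*p^2 + 80*p - 75) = (p - 5)*(p + 2)*(p^3 - 3*p^2 - 13*p + 15) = (p - 5)^2*(p + 2)*(p^2 + 2*p - 3) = (p - 5)^2*(p + 2)*(p + 3)*(p - 1)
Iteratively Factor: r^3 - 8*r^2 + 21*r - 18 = (r - 2)*(r^2 - 6*r + 9) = (r - 3)*(r - 2)*(r - 3)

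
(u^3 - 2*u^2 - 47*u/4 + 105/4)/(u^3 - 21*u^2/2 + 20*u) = (2*u^2 + u - 21)/(2*u*(u - 8))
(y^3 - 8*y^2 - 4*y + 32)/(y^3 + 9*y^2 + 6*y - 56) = (y^2 - 6*y - 16)/(y^2 + 11*y + 28)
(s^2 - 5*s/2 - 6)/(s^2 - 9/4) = 2*(s - 4)/(2*s - 3)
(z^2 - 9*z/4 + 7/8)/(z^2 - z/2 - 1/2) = (-8*z^2 + 18*z - 7)/(4*(-2*z^2 + z + 1))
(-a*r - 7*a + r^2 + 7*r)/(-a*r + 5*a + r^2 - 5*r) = (r + 7)/(r - 5)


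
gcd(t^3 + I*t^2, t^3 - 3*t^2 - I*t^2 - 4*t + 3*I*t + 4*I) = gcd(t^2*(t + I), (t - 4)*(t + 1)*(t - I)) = 1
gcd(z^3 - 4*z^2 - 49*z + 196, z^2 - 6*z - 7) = z - 7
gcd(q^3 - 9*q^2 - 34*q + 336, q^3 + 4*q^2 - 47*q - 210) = q^2 - q - 42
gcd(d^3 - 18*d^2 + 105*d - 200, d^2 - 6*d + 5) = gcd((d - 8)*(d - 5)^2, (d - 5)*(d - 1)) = d - 5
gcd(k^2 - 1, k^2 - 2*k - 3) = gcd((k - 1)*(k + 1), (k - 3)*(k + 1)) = k + 1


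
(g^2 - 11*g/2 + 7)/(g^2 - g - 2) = (g - 7/2)/(g + 1)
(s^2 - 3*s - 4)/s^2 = 1 - 3/s - 4/s^2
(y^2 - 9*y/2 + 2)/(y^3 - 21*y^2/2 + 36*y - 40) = (2*y - 1)/(2*y^2 - 13*y + 20)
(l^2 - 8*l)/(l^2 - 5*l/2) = 2*(l - 8)/(2*l - 5)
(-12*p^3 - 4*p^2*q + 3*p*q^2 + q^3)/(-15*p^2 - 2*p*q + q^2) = (4*p^2 - q^2)/(5*p - q)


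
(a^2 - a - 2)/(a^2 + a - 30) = (a^2 - a - 2)/(a^2 + a - 30)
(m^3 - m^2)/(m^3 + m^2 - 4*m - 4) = m^2*(m - 1)/(m^3 + m^2 - 4*m - 4)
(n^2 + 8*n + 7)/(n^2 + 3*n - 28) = (n + 1)/(n - 4)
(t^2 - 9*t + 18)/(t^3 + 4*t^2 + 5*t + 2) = (t^2 - 9*t + 18)/(t^3 + 4*t^2 + 5*t + 2)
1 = 1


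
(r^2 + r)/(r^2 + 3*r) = (r + 1)/(r + 3)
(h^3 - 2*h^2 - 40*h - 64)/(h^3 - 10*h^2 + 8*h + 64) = (h + 4)/(h - 4)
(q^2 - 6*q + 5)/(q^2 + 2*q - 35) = (q - 1)/(q + 7)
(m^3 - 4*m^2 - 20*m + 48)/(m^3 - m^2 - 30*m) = (m^2 + 2*m - 8)/(m*(m + 5))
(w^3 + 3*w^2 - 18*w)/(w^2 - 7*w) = (w^2 + 3*w - 18)/(w - 7)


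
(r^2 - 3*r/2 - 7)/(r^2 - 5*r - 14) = (r - 7/2)/(r - 7)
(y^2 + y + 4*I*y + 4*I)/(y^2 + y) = (y + 4*I)/y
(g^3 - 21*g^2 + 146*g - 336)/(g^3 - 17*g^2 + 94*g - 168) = (g - 8)/(g - 4)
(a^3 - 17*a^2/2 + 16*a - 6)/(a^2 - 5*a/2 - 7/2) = (-2*a^3 + 17*a^2 - 32*a + 12)/(-2*a^2 + 5*a + 7)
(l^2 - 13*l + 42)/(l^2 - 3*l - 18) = (l - 7)/(l + 3)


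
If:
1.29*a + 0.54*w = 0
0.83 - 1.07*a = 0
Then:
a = 0.78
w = -1.85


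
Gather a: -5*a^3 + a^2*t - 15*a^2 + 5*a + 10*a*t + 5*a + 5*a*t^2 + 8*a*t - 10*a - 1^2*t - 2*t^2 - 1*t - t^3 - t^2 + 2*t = -5*a^3 + a^2*(t - 15) + a*(5*t^2 + 18*t) - t^3 - 3*t^2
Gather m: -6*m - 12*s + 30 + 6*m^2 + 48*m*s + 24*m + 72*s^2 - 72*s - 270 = 6*m^2 + m*(48*s + 18) + 72*s^2 - 84*s - 240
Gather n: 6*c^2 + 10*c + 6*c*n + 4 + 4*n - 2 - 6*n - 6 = 6*c^2 + 10*c + n*(6*c - 2) - 4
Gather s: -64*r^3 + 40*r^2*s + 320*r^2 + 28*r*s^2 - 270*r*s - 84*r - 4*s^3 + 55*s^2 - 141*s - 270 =-64*r^3 + 320*r^2 - 84*r - 4*s^3 + s^2*(28*r + 55) + s*(40*r^2 - 270*r - 141) - 270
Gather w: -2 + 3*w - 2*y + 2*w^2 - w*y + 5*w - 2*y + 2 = 2*w^2 + w*(8 - y) - 4*y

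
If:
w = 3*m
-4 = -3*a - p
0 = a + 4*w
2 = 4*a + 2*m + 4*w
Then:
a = 12/17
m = -1/17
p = 32/17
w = -3/17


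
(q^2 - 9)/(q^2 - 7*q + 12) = (q + 3)/(q - 4)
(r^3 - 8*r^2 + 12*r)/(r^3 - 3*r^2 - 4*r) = (-r^2 + 8*r - 12)/(-r^2 + 3*r + 4)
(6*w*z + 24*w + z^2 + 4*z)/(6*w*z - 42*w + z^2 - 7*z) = (z + 4)/(z - 7)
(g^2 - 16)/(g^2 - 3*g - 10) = (16 - g^2)/(-g^2 + 3*g + 10)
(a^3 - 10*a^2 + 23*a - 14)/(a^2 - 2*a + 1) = (a^2 - 9*a + 14)/(a - 1)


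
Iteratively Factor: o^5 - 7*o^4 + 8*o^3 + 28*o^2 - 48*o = (o - 2)*(o^4 - 5*o^3 - 2*o^2 + 24*o) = (o - 2)*(o + 2)*(o^3 - 7*o^2 + 12*o) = (o - 4)*(o - 2)*(o + 2)*(o^2 - 3*o) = o*(o - 4)*(o - 2)*(o + 2)*(o - 3)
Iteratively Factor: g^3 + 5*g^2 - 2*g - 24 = (g - 2)*(g^2 + 7*g + 12) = (g - 2)*(g + 3)*(g + 4)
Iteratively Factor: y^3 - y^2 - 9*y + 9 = (y + 3)*(y^2 - 4*y + 3) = (y - 1)*(y + 3)*(y - 3)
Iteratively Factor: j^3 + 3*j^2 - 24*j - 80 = (j + 4)*(j^2 - j - 20) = (j - 5)*(j + 4)*(j + 4)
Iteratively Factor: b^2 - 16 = (b - 4)*(b + 4)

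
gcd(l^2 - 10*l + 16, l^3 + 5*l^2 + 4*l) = 1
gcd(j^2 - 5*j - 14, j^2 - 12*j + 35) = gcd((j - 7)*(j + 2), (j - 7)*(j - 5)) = j - 7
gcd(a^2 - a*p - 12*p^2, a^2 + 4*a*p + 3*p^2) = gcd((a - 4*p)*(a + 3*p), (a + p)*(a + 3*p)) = a + 3*p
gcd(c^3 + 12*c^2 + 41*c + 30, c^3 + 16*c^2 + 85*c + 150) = c^2 + 11*c + 30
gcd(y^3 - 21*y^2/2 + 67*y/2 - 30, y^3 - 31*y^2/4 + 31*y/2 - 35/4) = y - 5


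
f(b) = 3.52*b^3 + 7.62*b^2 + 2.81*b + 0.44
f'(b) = 10.56*b^2 + 15.24*b + 2.81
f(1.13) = 18.42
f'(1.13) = 33.52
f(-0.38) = 0.28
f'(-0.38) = -1.46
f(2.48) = 107.97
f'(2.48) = 105.55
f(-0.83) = 1.34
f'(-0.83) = -2.56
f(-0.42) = 0.34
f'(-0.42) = -1.73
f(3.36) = 229.43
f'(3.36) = 173.23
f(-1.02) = 1.77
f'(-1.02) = -1.75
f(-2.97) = -32.91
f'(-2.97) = 50.70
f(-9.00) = -1973.71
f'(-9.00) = 721.01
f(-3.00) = -34.45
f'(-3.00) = 52.13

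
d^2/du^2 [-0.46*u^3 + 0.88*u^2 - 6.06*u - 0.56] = 1.76 - 2.76*u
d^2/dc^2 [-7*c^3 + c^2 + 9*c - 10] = 2 - 42*c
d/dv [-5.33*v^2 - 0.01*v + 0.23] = -10.66*v - 0.01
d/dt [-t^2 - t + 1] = -2*t - 1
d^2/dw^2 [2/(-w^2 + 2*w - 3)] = 4*(w^2 - 2*w - 4*(w - 1)^2 + 3)/(w^2 - 2*w + 3)^3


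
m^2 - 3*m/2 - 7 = (m - 7/2)*(m + 2)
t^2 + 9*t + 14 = (t + 2)*(t + 7)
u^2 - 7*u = u*(u - 7)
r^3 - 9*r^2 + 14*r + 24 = (r - 6)*(r - 4)*(r + 1)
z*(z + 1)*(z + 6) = z^3 + 7*z^2 + 6*z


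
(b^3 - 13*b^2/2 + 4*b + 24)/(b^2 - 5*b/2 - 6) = b - 4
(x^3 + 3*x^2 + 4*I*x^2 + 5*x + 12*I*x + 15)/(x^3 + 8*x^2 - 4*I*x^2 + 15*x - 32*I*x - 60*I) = (x^2 + 4*I*x + 5)/(x^2 + x*(5 - 4*I) - 20*I)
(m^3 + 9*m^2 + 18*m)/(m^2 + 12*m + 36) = m*(m + 3)/(m + 6)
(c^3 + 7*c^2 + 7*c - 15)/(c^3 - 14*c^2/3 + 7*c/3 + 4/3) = 3*(c^2 + 8*c + 15)/(3*c^2 - 11*c - 4)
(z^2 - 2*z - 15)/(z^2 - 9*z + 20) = (z + 3)/(z - 4)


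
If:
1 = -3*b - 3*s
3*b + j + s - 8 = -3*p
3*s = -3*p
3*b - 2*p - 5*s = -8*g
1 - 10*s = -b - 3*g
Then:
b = -19/42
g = 3/14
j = 403/42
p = -5/42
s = 5/42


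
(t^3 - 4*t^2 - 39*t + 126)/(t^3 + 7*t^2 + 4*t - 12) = (t^2 - 10*t + 21)/(t^2 + t - 2)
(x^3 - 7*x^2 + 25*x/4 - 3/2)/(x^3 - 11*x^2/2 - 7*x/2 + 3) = (x - 1/2)/(x + 1)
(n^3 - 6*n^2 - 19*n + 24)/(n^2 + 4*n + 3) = (n^2 - 9*n + 8)/(n + 1)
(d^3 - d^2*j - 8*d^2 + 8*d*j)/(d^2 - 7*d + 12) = d*(d^2 - d*j - 8*d + 8*j)/(d^2 - 7*d + 12)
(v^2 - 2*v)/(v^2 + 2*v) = (v - 2)/(v + 2)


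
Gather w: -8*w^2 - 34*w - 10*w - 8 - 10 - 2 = -8*w^2 - 44*w - 20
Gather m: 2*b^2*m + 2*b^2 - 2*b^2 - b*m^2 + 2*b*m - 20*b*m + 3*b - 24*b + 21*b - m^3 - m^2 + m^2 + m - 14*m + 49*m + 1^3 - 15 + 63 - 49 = -b*m^2 - m^3 + m*(2*b^2 - 18*b + 36)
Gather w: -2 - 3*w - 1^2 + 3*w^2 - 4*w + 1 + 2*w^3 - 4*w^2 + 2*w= 2*w^3 - w^2 - 5*w - 2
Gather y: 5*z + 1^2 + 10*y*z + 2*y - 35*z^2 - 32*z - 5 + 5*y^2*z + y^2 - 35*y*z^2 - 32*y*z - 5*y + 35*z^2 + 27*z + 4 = y^2*(5*z + 1) + y*(-35*z^2 - 22*z - 3)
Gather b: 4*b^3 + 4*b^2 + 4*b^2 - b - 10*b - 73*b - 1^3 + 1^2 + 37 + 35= 4*b^3 + 8*b^2 - 84*b + 72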